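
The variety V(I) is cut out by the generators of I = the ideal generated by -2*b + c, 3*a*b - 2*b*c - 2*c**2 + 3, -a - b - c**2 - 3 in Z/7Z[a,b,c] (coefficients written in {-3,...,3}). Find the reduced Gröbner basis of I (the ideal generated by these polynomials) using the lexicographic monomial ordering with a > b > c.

G = {a + c**2 - 3*c + 3, b + 3*c, c**3 - c**2 + 3*c - 2}

f_1 = -2*b + c, LT = b.
f_2 = 3*a*b - 2*b*c - 2*c**2 + 3, LT = a*b.
f_3 = -a - b - c**2 - 3, LT = a.

S(f_1,f_2): lcm = a*b. S = 3*a*c + 3*b*c + 3*c**2 - 1.
  leading term a*c: subtract (-3*c)·f_3 from 3*a*c + 3*b*c + 3*c**2 - 1 → -3*c**3 + 3*c**2 - 2*c - 1
  leading term c**3: no divisor's leading term divides it; move -3*c**3 to the remainder.
  leading term c**2: no divisor's leading term divides it; move 3*c**2 to the remainder.
  leading term c: no divisor's leading term divides it; move -2*c to the remainder.
  leading term 1: no divisor's leading term divides it; move -1 to the remainder.
  remainder -3*c**3 + 3*c**2 - 2*c - 1 ≠ 0; add g_4 = -3*c**3 + 3*c**2 - 2*c - 1 to the basis.

The other S-polynomials (S(f_1,f_3), S(f_2,f_3), S(f_1,g_4), S(f_2,g_4), S(f_3,g_4)) all reduce to 0 modulo the current basis, so we have a Gröbner basis.
Inter-reduce: drop elements whose leading term is divisible by another's, tail-reduce, and make monic.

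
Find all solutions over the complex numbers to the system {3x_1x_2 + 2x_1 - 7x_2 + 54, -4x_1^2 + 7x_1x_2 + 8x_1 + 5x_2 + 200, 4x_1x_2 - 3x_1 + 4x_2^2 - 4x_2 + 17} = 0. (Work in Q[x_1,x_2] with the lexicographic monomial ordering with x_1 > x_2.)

Compute a lex Gröbner basis by Buchberger's algorithm.
f_1 = 3x_1x_2 + 2x_1 - 7x_2 + 54, LT = x_1x_2.
f_2 = -4x_1^2 + 7x_1x_2 + 8x_1 + 5x_2 + 200, LT = x_1^2.
f_3 = 4x_1x_2 - 3x_1 + 4x_2^2 - 4x_2 + 17, LT = x_1x_2.

S(f_1,f_2): lcm = x_1^2x_2. S = 2/3x_1^2 + 7/4x_1x_2^2 - 1/3x_1x_2 + 18x_1 + 5/4x_2^2 + 50x_2.
  leading term x_1^2: subtract (-1/6)·f_2 from 2/3x_1^2 + 7/4x_1x_2^2 - 1/3x_1x_2 + 18x_1 + 5/4x_2^2 + 50x_2 → 7/4x_1x_2^2 + 5/6x_1x_2 + 58/3x_1 + 5/4x_2^2 + 305/6x_2 + 100/3
  leading term x_1x_2^2: subtract (7/12x_2)·f_1 from 7/4x_1x_2^2 + 5/6x_1x_2 + 58/3x_1 + 5/4x_2^2 + 305/6x_2 + 100/3 → -1/3x_1x_2 + 58/3x_1 + 16/3x_2^2 + 58/3x_2 + 100/3
  leading term x_1x_2: subtract (-1/9)·f_1 from -1/3x_1x_2 + 58/3x_1 + 16/3x_2^2 + 58/3x_2 + 100/3 → 176/9x_1 + 16/3x_2^2 + 167/9x_2 + 118/3
  leading term x_1: no divisor's leading term divides it; move 176/9x_1 to the remainder.
  leading term x_2^2: no divisor's leading term divides it; move 16/3x_2^2 to the remainder.
  leading term x_2: no divisor's leading term divides it; move 167/9x_2 to the remainder.
  leading term 1: no divisor's leading term divides it; move 118/3 to the remainder.
  remainder 176/9x_1 + 16/3x_2^2 + 167/9x_2 + 118/3 ≠ 0; add h_4 = 176/9x_1 + 16/3x_2^2 + 167/9x_2 + 118/3 to the basis.

S(f_1,f_3): lcm = x_1x_2. S = 17/12x_1 - x_2^2 - 4/3x_2 + 55/4.
  leading term x_1: subtract (51/704)·h_4 from 17/12x_1 - x_2^2 - 4/3x_2 + 55/4 → -61/44x_2^2 - 1885/704x_2 + 3837/352
  leading term x_2^2: no divisor's leading term divides it; move -61/44x_2^2 to the remainder.
  leading term x_2: no divisor's leading term divides it; move -1885/704x_2 to the remainder.
  leading term 1: no divisor's leading term divides it; move 3837/352 to the remainder.
  remainder -61/44x_2^2 - 1885/704x_2 + 3837/352 ≠ 0; add h_5 = -61/44x_2^2 - 1885/704x_2 + 3837/352 to the basis.

S(f_2,f_3): lcm = x_1^2x_2. S = 3/4x_1^2 - 11/4x_1x_2^2 - x_1x_2 - 17/4x_1 - 5/4x_2^2 - 50x_2.
  leading term x_1^2: subtract (-3/16)·f_2 from 3/4x_1^2 - 11/4x_1x_2^2 - x_1x_2 - 17/4x_1 - 5/4x_2^2 - 50x_2 → -11/4x_1x_2^2 + 5/16x_1x_2 - 11/4x_1 - 5/4x_2^2 - 785/16x_2 + 75/2
  leading term x_1x_2^2: subtract (-11/12x_2)·f_1 from -11/4x_1x_2^2 + 5/16x_1x_2 - 11/4x_1 - 5/4x_2^2 - 785/16x_2 + 75/2 → 103/48x_1x_2 - 11/4x_1 - 23/3x_2^2 + 7/16x_2 + 75/2
  leading term x_1x_2: subtract (103/144)·f_1 from 103/48x_1x_2 - 11/4x_1 - 23/3x_2^2 + 7/16x_2 + 75/2 → -301/72x_1 - 23/3x_2^2 + 49/9x_2 - 9/8
  leading term x_1: subtract (-301/1408)·h_4 from -301/72x_1 - 23/3x_2^2 + 49/9x_2 - 9/8 → -1723/264x_2^2 + 13251/1408x_2 + 15383/2112
  leading term x_2^2: subtract (1723/366)·h_5 from -1723/264x_2^2 + 13251/1408x_2 + 15383/2112 → 128927/5856x_2 - 128927/2928
  leading term x_2: no divisor's leading term divides it; move 128927/5856x_2 to the remainder.
  leading term 1: no divisor's leading term divides it; move -128927/2928 to the remainder.
  remainder 128927/5856x_2 - 128927/2928 ≠ 0; add h_6 = 128927/5856x_2 - 128927/2928 to the basis.

The other S-polynomials (S(f_1,h_4), S(f_2,h_4), S(f_3,h_4), S(f_1,h_5), S(f_2,h_5), S(f_3,h_5), S(h_4,h_5), S(f_1,h_6), S(f_2,h_6), S(f_3,h_6), S(h_4,h_6), S(h_5,h_6)) all reduce to 0 modulo the current basis, so we have a Gröbner basis.
Inter-reduce: drop elements whose leading term is divisible by another's, tail-reduce, and make monic.
Reduced Gröbner basis: {x_1 + 5, x_2 - 2}.

Elimination: the polynomial x_2 - 2 lies in the elimination ideal for x_2, so x_2 ∈ {2}. For each such x_2, the remaining basis elements (now univariate) give the rest of the solution.
  x_2 = 2: the earlier basis element becomes x_1 + 5 = 0, giving x_1 = -5 — point (-5, 2).
This is the nonlinear analogue of row-reducing a linear system.

{(-5, 2)}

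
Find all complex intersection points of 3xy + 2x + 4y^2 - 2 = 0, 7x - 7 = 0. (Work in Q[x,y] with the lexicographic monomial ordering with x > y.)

Compute a lex Gröbner basis by Buchberger's algorithm.
f_1 = 3xy + 2x + 4y^2 - 2, LT = xy.
f_2 = 7x - 7, LT = x.

S(f_1,f_2): lcm = xy. S = 2/3x + 4/3y^2 + y - 2/3.
  leading term x: subtract (2/21)·f_2 from 2/3x + 4/3y^2 + y - 2/3 → 4/3y^2 + y
  leading term y^2: no divisor's leading term divides it; move 4/3y^2 to the remainder.
  leading term y: no divisor's leading term divides it; move y to the remainder.
  remainder 4/3y^2 + y ≠ 0; add h_3 = 4/3y^2 + y to the basis.

The other S-polynomials (S(f_1,h_3), S(f_2,h_3)) all reduce to 0 modulo the current basis, so we have a Gröbner basis.
Inter-reduce: drop elements whose leading term is divisible by another's, tail-reduce, and make monic.
Reduced Gröbner basis: {x - 1, y^2 + 3/4y}.

Elimination: the polynomial y^2 + 3/4y lies in the elimination ideal for y, so y ∈ {-3/4, 0}. For each such y, the remaining basis elements (now univariate) give the rest of the solution.
  y = -3/4: the earlier basis element becomes x - 1 = 0, giving x = 1 — point (1, -3/4).
  y = 0: the earlier basis element becomes x - 1 = 0, giving x = 1 — point (1, 0).
Check: every point annihilates each of the original generators.

{(1, -3/4), (1, 0)}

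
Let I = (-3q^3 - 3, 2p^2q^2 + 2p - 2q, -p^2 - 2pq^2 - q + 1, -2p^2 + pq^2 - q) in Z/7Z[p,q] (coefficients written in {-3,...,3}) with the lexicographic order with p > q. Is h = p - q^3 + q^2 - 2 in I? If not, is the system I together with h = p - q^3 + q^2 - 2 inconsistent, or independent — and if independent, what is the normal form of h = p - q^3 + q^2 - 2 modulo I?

First compute the reduced Gröbner basis of I by Buchberger's algorithm.
f_1 = -3q^3 - 3, LT = q^3.
f_2 = 2p^2q^2 + 2p - 2q, LT = p^2q^2.
f_3 = -p^2 - 2pq^2 - q + 1, LT = p^2.
f_4 = -2p^2 + pq^2 - q, LT = p^2.

S(f_1,f_2): lcm = p^2q^3. S = p^2 - pq + q^2.
  leading term p^2: subtract (-1)·f_3 from p^2 - pq + q^2 → -2pq^2 - pq + q^2 - q + 1
  leading term pq^2: no divisor's leading term divides it; move -2pq^2 to the remainder.
  leading term pq: no divisor's leading term divides it; move -pq to the remainder.
  leading term q^2: no divisor's leading term divides it; move q^2 to the remainder.
  leading term q: no divisor's leading term divides it; move -q to the remainder.
  leading term 1: no divisor's leading term divides it; move 1 to the remainder.
  remainder -2pq^2 - pq + q^2 - q + 1 ≠ 0; add k_5 = -2pq^2 - pq + q^2 - q + 1 to the basis.

S(f_2,f_3): lcm = p^2q^2. S = -2pq^4 + p - q^3 + q^2 - q.
  leading term pq^4: subtract (3pq)·f_1 from -2pq^4 + p - q^3 + q^2 - q → 2pq + p - q^3 + q^2 - q
  leading term pq: no divisor's leading term divides it; move 2pq to the remainder.
  leading term p: no divisor's leading term divides it; move p to the remainder.
  leading term q^3: subtract (-2)·f_1 from -q^3 + q^2 - q → q^2 - q + 1
  leading term q^2: no divisor's leading term divides it; move q^2 to the remainder.
  leading term q: no divisor's leading term divides it; move -q to the remainder.
  leading term 1: no divisor's leading term divides it; move 1 to the remainder.
  remainder 2pq + p + q^2 - q + 1 ≠ 0; add k_6 = 2pq + p + q^2 - q + 1 to the basis.

S(f_2,f_4): lcm = p^2q^2. S = -3pq^4 + p + 3q^3 - q.
  leading term pq^4: subtract (pq)·f_1 from -3pq^4 + p + 3q^3 - q → 3pq + p + 3q^3 - q
  leading term pq: subtract (-2)·k_6 from 3pq + p + 3q^3 - q → 3p + 3q^3 + 2q^2 - 3q + 2
  leading term p: no divisor's leading term divides it; move 3p to the remainder.
  leading term q^3: subtract (-1)·f_1 from 3q^3 + 2q^2 - 3q + 2 → 2q^2 - 3q - 1
  leading term q^2: no divisor's leading term divides it; move 2q^2 to the remainder.
  leading term q: no divisor's leading term divides it; move -3q to the remainder.
  leading term 1: no divisor's leading term divides it; move -1 to the remainder.
  remainder 3p + 2q^2 - 3q - 1 ≠ 0; add k_7 = 3p + 2q^2 - 3q - 1 to the basis.

S(f_3,f_4): lcm = p^2. S = -pq^2 - 3q - 1.
  leading term pq^2: subtract (-3)·k_5 from -pq^2 - 3q - 1 → -3pq + 3q^2 + q + 2
  leading term pq: subtract (2)·k_6 from -3pq + 3q^2 + q + 2 → -2p + q^2 + 3q
  leading term p: subtract (-3)·k_7 from -2p + q^2 + 3q → q - 3
  leading term q: no divisor's leading term divides it; move q to the remainder.
  leading term 1: no divisor's leading term divides it; move -3 to the remainder.
  remainder q - 3 ≠ 0; add k_8 = q - 3 to the basis.

The other S-polynomials (S(f_1,f_3), S(f_1,f_4), S(f_1,k_5), S(f_2,k_5), S(f_3,k_5), S(f_4,k_5), S(f_1,k_6), S(f_2,k_6), S(f_3,k_6), S(f_4,k_6), S(k_5,k_6), S(f_1,k_7), S(f_2,k_7), S(f_3,k_7), S(f_4,k_7), S(k_5,k_7), S(k_6,k_7), S(f_1,k_8), S(f_2,k_8), S(f_3,k_8), S(f_4,k_8), S(k_5,k_8), S(k_6,k_8), S(k_7,k_8)) all reduce to 0 modulo the current basis, so we have a Gröbner basis.
Inter-reduce: drop elements whose leading term is divisible by another's, tail-reduce, and make monic.
Reduced Gröbner basis: {p - 2, q - 3}.
Label its elements g_1 = p - 2, g_2 = q - 3.

Reduce h = p - q^3 + q^2 - 2 modulo G:
  leading term p: subtract (1)·g_1 from p - q^3 + q^2 - 2 → -q^3 + q^2
  leading term q^3: subtract (-q^2)·g_2 from -q^3 + q^2 → -2q^2
  leading term q^2: subtract (-2q)·g_2 from -2q^2 → q
  leading term q: subtract (1)·g_2 from q → 3
  leading term 1: no divisor's leading term divides it; move 3 to the remainder.
  normal form = 3.
The normal form is nonzero, so h ∉ I. Since h minus its normal form lies in I, I + (h) = I + (r) where r = 3; decide whether this ideal is the whole ring.
Here r = 3 is a nonzero constant, hence a unit: 1 ∈ I + (h), the Gröbner basis of I + (h) is {1}, and the enlarged system has no common solution — adjoining h is inconsistent.

The remainder on division by a Gröbner basis is unique — it is the normal form.

Adjoining p - q^3 + q^2 - 2 makes the ideal the whole ring: the system is inconsistent.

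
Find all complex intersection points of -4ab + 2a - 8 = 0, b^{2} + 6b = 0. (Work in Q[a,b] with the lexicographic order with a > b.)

{(4/13, -6), (4, 0)}

Compute a lex Gröbner basis by Buchberger's algorithm.
f_1 = -4ab + 2a - 8, LT = ab.
f_2 = b^{2} + 6b, LT = b^{2}.

S(f_1,f_2): lcm = ab^{2}. S = -\tfrac{13}{2}ab + 2b.
  leading term ab: subtract (\tfrac{13}{8})·f_1 from -\tfrac{13}{2}ab + 2b → -\tfrac{13}{4}a + 2b + 13
  leading term a: no divisor's leading term divides it; move -\tfrac{13}{4}a to the remainder.
  leading term b: no divisor's leading term divides it; move 2b to the remainder.
  leading term 1: no divisor's leading term divides it; move 13 to the remainder.
  remainder -\tfrac{13}{4}a + 2b + 13 ≠ 0; add h_3 = -\tfrac{13}{4}a + 2b + 13 to the basis.

The other S-polynomials (S(f_1,h_3), S(f_2,h_3)) all reduce to 0 modulo the current basis, so we have a Gröbner basis.
Inter-reduce: drop elements whose leading term is divisible by another's, tail-reduce, and make monic.
Reduced Gröbner basis: {a - \tfrac{8}{13}b - 4, b^{2} + 6b}.

Elimination: the polynomial b^{2} + 6b lies in the elimination ideal for b, so b ∈ {-6, 0}. For each such b, the remaining basis elements (now univariate) give the rest of the solution.
  b = -6: the earlier basis element becomes a - \tfrac{4}{13} = 0, giving a = 4/13 — point (4/13, -6).
  b = 0: the earlier basis element becomes a - 4 = 0, giving a = 4 — point (4, 0).
Zero-dimensionality of the ideal guarantees finitely many solutions over ℂ.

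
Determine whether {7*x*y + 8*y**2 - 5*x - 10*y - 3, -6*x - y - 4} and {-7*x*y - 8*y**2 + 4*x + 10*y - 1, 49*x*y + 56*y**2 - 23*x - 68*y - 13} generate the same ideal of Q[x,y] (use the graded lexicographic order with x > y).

No, the ideals differ.

For a fixed monomial order, each ideal has a unique reduced Gröbner basis; comparing bases decides equality.
Buchberger on the first generating set:
f_1 = 7*x*y + 8*y**2 - 5*x - 10*y - 3, LT = x*y.
f_2 = -6*x - y - 4, LT = x.

S(f_1,f_2): lcm = x*y. S = 41/42*y**2 - 5/7*x - 44/21*y - 3/7.
  leading term y**2: no divisor's leading term divides it; move 41/42*y**2 to the remainder.
  leading term x: subtract (5/42)·f_2 from -5/7*x - 44/21*y - 3/7 → -83/42*y + 1/21
  leading term y: no divisor's leading term divides it; move -83/42*y to the remainder.
  leading term 1: no divisor's leading term divides it; move 1/21 to the remainder.
  remainder 41/42*y**2 - 83/42*y + 1/21 ≠ 0; add g_3 = 41/42*y**2 - 83/42*y + 1/21 to the basis.

S(f_1,g_3): lcm = x*y**2. S = 8/7*y**3 + 376/287*x*y - 10/7*y**2 - 2/41*x - 3/7*y.
  leading term y**3: subtract (48/41*y)·g_3 from 8/7*y**3 + 376/287*x*y - 10/7*y**2 - 2/41*x - 3/7*y → 376/287*x*y + 254/287*y**2 - 2/41*x - 139/287*y
  leading term x*y: subtract (376/2009)·f_1 from 376/287*x*y + 254/287*y**2 - 2/41*x - 139/287*y → -30/49*y**2 + 1782/2009*x + 2787/2009*y + 1128/2009
  leading term y**2: subtract (-180/287)·g_3 from -30/49*y**2 + 1782/2009*x + 2787/2009*y + 1128/2009 → 1782/2009*x + 297/2009*y + 1188/2009
  leading term x: subtract (-297/2009)·f_2 from 1782/2009*x + 297/2009*y + 1188/2009 → 0
  remainder 0.

S(f_2,g_3): leading monomials are coprime, so the S-polynomial reduces to 0 (Buchberger's first criterion).
Every S-polynomial of the final basis reduces to 0, so we have a Gröbner basis.
Inter-reduce: drop elements whose leading term is divisible by another's, tail-reduce, and make monic.
Reduced Gröbner basis: {y**2 - 83/41*y + 2/41, x + 1/6*y + 2/3}.

Buchberger on the second generating set:
h_1 = -7*x*y - 8*y**2 + 4*x + 10*y - 1, LT = x*y.
h_2 = 49*x*y + 56*y**2 - 23*x - 68*y - 13, LT = x*y.

S(h_1,h_2): lcm = x*y. S = -5/49*x - 2/49*y + 20/49.
  leading term x: no divisor's leading term divides it; move -5/49*x to the remainder.
  leading term y: no divisor's leading term divides it; move -2/49*y to the remainder.
  leading term 1: no divisor's leading term divides it; move 20/49 to the remainder.
  remainder -5/49*x - 2/49*y + 20/49 ≠ 0; add k_3 = -5/49*x - 2/49*y + 20/49 to the basis.

S(h_1,k_3): lcm = x*y. S = 26/35*y**2 - 4/7*x + 18/7*y + 1/7.
  leading term y**2: no divisor's leading term divides it; move 26/35*y**2 to the remainder.
  leading term x: subtract (28/5)·k_3 from -4/7*x + 18/7*y + 1/7 → 14/5*y - 15/7
  leading term y: no divisor's leading term divides it; move 14/5*y to the remainder.
  leading term 1: no divisor's leading term divides it; move -15/7 to the remainder.
  remainder 26/35*y**2 + 14/5*y - 15/7 ≠ 0; add k_4 = 26/35*y**2 + 14/5*y - 15/7 to the basis.

S(h_2,k_3): lcm = x*y. S = 26/35*y**2 - 23/49*x + 128/49*y - 13/49.
  leading term y**2: subtract (1)·k_4 from 26/35*y**2 - 23/49*x + 128/49*y - 13/49 → -23/49*x - 46/245*y + 92/49
  leading term x: subtract (23/5)·k_3 from -23/49*x - 46/245*y + 92/49 → 0
  remainder 0.

S(h_1,k_4): lcm = x*y**2. S = 8/7*y**3 - 395/91*x*y - 10/7*y**2 + 75/26*x + 1/7*y.
  leading term y**3: subtract (20/13*y)·k_4 from 8/7*y**3 - 395/91*x*y - 10/7*y**2 + 75/26*x + 1/7*y → -395/91*x*y - 522/91*y**2 + 75/26*x + 313/91*y
  leading term x*y: subtract (395/637)·h_1 from -395/91*x*y - 522/91*y**2 + 75/26*x + 313/91*y → -38/49*y**2 + 515/1274*x - 1759/637*y + 395/637
  leading term y**2: subtract (-95/91)·k_4 from -38/49*y**2 + 515/1274*x - 1759/637*y + 395/637 → 515/1274*x + 103/637*y - 1030/637
  leading term x: subtract (-103/26)·k_3 from 515/1274*x + 103/637*y - 1030/637 → 0
  remainder 0.

S(h_2,k_4): lcm = x*y**2. S = 8/7*y**3 - 2700/637*x*y - 68/49*y**2 + 75/26*x - 13/49*y.
  leading term y**3: subtract (20/13*y)·k_4 from 8/7*y**3 - 2700/637*x*y - 68/49*y**2 + 75/26*x - 13/49*y → -2700/637*x*y - 3628/637*y**2 + 75/26*x + 1931/637*y
  leading term x*y: subtract (2700/4459)·h_1 from -2700/637*x*y - 3628/637*y**2 + 75/26*x + 1931/637*y → -292/343*y**2 + 4125/8918*x - 13483/4459*y + 2700/4459
  leading term y**2: subtract (-730/637)·k_4 from -292/343*y**2 + 4125/8918*x - 13483/4459*y + 2700/4459 → 4125/8918*x + 825/4459*y - 8250/4459
  leading term x: subtract (-825/182)·k_3 from 4125/8918*x + 825/4459*y - 8250/4459 → 0
  remainder 0.

S(k_3,k_4): leading monomials are coprime, so the S-polynomial reduces to 0 (Buchberger's first criterion).
Every S-polynomial of the final basis reduces to 0, so we have a Gröbner basis.
Inter-reduce: drop elements whose leading term is divisible by another's, tail-reduce, and make monic.
Reduced Gröbner basis: {y**2 + 49/13*y - 75/26, x + 2/5*y - 4}.

These differ, so the ideals are not equal.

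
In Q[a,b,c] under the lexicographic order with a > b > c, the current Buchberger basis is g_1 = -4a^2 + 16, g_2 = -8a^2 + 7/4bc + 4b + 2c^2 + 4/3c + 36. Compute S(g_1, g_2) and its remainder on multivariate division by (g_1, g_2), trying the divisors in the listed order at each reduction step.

S(g_1, g_2) = 7/32bc + 1/2b + 1/4c^2 + 1/6c + 1/2; remainder on division = 7/32bc + 1/2b + 1/4c^2 + 1/6c + 1/2.

lcm(LM(g_1), LM(g_2)) = a^2.
S = (lcm/LT(g_1))·g_1 − (lcm/LT(g_2))·g_2 = 7/32bc + 1/2b + 1/4c^2 + 1/6c + 1/2.
Reduce S modulo (g_1, g_2) in that order:
  leading term bc: no divisor's leading term divides it; move 7/32bc to the remainder.
  leading term b: no divisor's leading term divides it; move 1/2b to the remainder.
  leading term c^2: no divisor's leading term divides it; move 1/4c^2 to the remainder.
  leading term c: no divisor's leading term divides it; move 1/6c to the remainder.
  leading term 1: no divisor's leading term divides it; move 1/2 to the remainder.
The remainder 7/32bc + 1/2b + 1/4c^2 + 1/6c + 1/2 is nonzero, so it would be added as the next basis element.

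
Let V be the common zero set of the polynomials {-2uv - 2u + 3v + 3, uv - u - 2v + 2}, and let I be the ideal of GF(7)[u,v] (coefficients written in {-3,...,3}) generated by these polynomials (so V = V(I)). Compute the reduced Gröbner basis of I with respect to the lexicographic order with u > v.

G = {u + 2v, v^2 - 1}

f_1 = -2uv - 2u + 3v + 3, LT = uv.
f_2 = uv - u - 2v + 2, LT = uv.

S(f_1,f_2): lcm = uv. S = 2u - 3v.
  leading term u: no divisor's leading term divides it; move 2u to the remainder.
  leading term v: no divisor's leading term divides it; move -3v to the remainder.
  remainder 2u - 3v ≠ 0; add g_3 = 2u - 3v to the basis.

S(f_1,g_3): lcm = uv. S = u - 2v^2 + 2v + 2.
  leading term u: subtract (-3)·g_3 from u - 2v^2 + 2v + 2 → -2v^2 + 2
  leading term v^2: no divisor's leading term divides it; move -2v^2 to the remainder.
  leading term 1: no divisor's leading term divides it; move 2 to the remainder.
  remainder -2v^2 + 2 ≠ 0; add g_4 = -2v^2 + 2 to the basis.

S(f_2,g_3): lcm = uv. S = -u - 2v^2 - 2v + 2.
  leading term u: subtract (3)·g_3 from -u - 2v^2 - 2v + 2 → -2v^2 + 2
  leading term v^2: subtract (1)·g_4 from -2v^2 + 2 → 0
  remainder 0.

S(f_1,g_4): lcm = uv^2. S = uv + u + 2v^2 + 2v.
  leading term uv: subtract (3)·f_1 from uv + u + 2v^2 + 2v → 2v^2 - 2
  leading term v^2: subtract (-1)·g_4 from 2v^2 - 2 → 0
  remainder 0.

S(f_2,g_4): lcm = uv^2. S = -uv + u - 2v^2 + 2v.
  leading term uv: subtract (-3)·f_1 from -uv + u - 2v^2 + 2v → 2u - 2v^2 - 3v + 2
  leading term u: subtract (1)·g_3 from 2u - 2v^2 - 3v + 2 → -2v^2 + 2
  leading term v^2: subtract (1)·g_4 from -2v^2 + 2 → 0
  remainder 0.

S(g_3,g_4): leading monomials are coprime, so the S-polynomial reduces to 0 (Buchberger's first criterion).
Every S-polynomial of the final basis reduces to 0, so we have a Gröbner basis.
Inter-reduce: drop elements whose leading term is divisible by another's, tail-reduce, and make monic.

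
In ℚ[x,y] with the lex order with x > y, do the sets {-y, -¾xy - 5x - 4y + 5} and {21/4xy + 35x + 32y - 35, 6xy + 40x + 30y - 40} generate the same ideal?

For a fixed monomial order, each ideal has a unique reduced Gröbner basis; comparing bases decides equality.
Buchberger on the first generating set:
f_1 = -y, LT = y.
f_2 = -¾xy - 5x - 4y + 5, LT = xy.

S(f_1,f_2): lcm = xy. S = -20/3x - 16/3y + 20/3.
  reduce S modulo (f_1, f_2):
  remainder -20/3x + 20/3 ≠ 0; add g_3 = -20/3x + 20/3 to the basis.

The other S-polynomials (S(f_1,g_3), S(f_2,g_3)) all reduce to 0 modulo the current basis, so we have a Gröbner basis.
Inter-reduce: drop elements whose leading term is divisible by another's, tail-reduce, and make monic.
Reduced Gröbner basis: {x - 1, y}.

Buchberger on the second generating set:
h_1 = 21/4xy + 35x + 32y - 35, LT = xy.
h_2 = 6xy + 40x + 30y - 40, LT = xy.

S(h_1,h_2): lcm = xy. S = 23/21y.
  reduce S modulo (h_1, h_2):
  remainder 23/21y ≠ 0; add k_3 = 23/21y to the basis.

S(h_1,k_3): lcm = xy. S = 20/3x + 128/21y - 20/3.
  reduce S modulo (h_1, h_2, k_3):
  remainder 20/3x - 20/3 ≠ 0; add k_4 = 20/3x - 20/3 to the basis.

The other S-polynomials (S(h_2,k_3), S(h_1,k_4), S(h_2,k_4), S(k_3,k_4)) all reduce to 0 modulo the current basis, so we have a Gröbner basis.
Inter-reduce: drop elements whose leading term is divisible by another's, tail-reduce, and make monic.
Reduced Gröbner basis: {x - 1, y}.

The two bases agree; hence the ideals are identical.

Yes, the ideals are equal.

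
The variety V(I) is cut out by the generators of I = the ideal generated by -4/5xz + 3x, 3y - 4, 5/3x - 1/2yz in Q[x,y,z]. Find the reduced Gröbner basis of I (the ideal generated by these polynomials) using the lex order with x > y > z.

f_1 = -4/5xz + 3x, LT = xz.
f_2 = 3y - 4, LT = y.
f_3 = 5/3x - 1/2yz, LT = x.

S(f_1,f_2): leading monomials are coprime, so the S-polynomial reduces to 0 (Buchberger's first criterion).
S(f_1,f_3): lcm = xz. S = -15/4x + 3/10yz^2.
  leading term x: subtract (-9/4)·f_3 from -15/4x + 3/10yz^2 → 3/10yz^2 - 9/8yz
  leading term yz^2: subtract (1/10z^2)·f_2 from 3/10yz^2 - 9/8yz → -9/8yz + 2/5z^2
  leading term yz: subtract (-3/8z)·f_2 from -9/8yz + 2/5z^2 → 2/5z^2 - 3/2z
  leading term z^2: no divisor's leading term divides it; move 2/5z^2 to the remainder.
  leading term z: no divisor's leading term divides it; move -3/2z to the remainder.
  remainder 2/5z^2 - 3/2z ≠ 0; add g_4 = 2/5z^2 - 3/2z to the basis.

S(f_2,f_3): leading monomials are coprime, so the S-polynomial reduces to 0 (Buchberger's first criterion).
S(f_1,g_4): lcm = xz^2. S = 0.
  remainder 0.

S(f_2,g_4): leading monomials are coprime, so the S-polynomial reduces to 0 (Buchberger's first criterion).
S(f_3,g_4): leading monomials are coprime, so the S-polynomial reduces to 0 (Buchberger's first criterion).
Every S-polynomial of the final basis reduces to 0, so we have a Gröbner basis.
Inter-reduce: drop elements whose leading term is divisible by another's, tail-reduce, and make monic.

G = {x - 2/5z, y - 4/3, z^2 - 15/4z}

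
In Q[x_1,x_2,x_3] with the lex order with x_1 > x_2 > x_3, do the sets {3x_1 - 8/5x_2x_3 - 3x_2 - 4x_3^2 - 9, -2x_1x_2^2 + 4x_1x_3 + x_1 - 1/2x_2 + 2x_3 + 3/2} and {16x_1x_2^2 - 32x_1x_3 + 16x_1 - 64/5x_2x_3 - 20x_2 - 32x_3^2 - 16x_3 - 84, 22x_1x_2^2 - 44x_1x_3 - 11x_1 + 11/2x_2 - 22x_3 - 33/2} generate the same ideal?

Yes, the ideals are equal.

For a fixed monomial order, each ideal has a unique reduced Gröbner basis; comparing bases decides equality.
Buchberger on the first generating set:
f_1 = 3x_1 - 8/5x_2x_3 - 3x_2 - 4x_3^2 - 9, LT = x_1.
f_2 = -2x_1x_2^2 + 4x_1x_3 + x_1 - 1/2x_2 + 2x_3 + 3/2, LT = x_1x_2^2.

S(f_1,f_2): lcm = x_1x_2^2. S = 2x_1x_3 + 1/2x_1 - 8/15x_2^3x_3 - x_2^3 - 4/3x_2^2x_3^2 - 3x_2^2 - 1/4x_2 + x_3 + 3/4.
  reduce S modulo (f_1, f_2):
  remainder -8/15x_2^3x_3 - x_2^3 - 4/3x_2^2x_3^2 - 3x_2^2 + 16/15x_2x_3^2 + 34/15x_2x_3 + 1/4x_2 + 8/3x_3^3 + 2/3x_3^2 + 7x_3 + 9/4 ≠ 0; add g_3 = -8/15x_2^3x_3 - x_2^3 - 4/3x_2^2x_3^2 - 3x_2^2 + 16/15x_2x_3^2 + 34/15x_2x_3 + 1/4x_2 + 8/3x_3^3 + 2/3x_3^2 + 7x_3 + 9/4 to the basis.

The other S-polynomials (S(f_1,g_3), S(f_2,g_3)) all reduce to 0 modulo the current basis, so we have a Gröbner basis.
Inter-reduce: drop elements whose leading term is divisible by another's, tail-reduce, and make monic.
Reduced Gröbner basis: {x_1 - 8/15x_2x_3 - x_2 - 4/3x_3^2 - 3, x_2^3x_3 + 15/8x_2^3 + 5/2x_2^2x_3^2 + 45/8x_2^2 - 2x_2x_3^2 - 17/4x_2x_3 - 15/32x_2 - 5x_3^3 - 5/4x_3^2 - 105/8x_3 - 135/32}.

Buchberger on the second generating set:
h_1 = 16x_1x_2^2 - 32x_1x_3 + 16x_1 - 64/5x_2x_3 - 20x_2 - 32x_3^2 - 16x_3 - 84, LT = x_1x_2^2.
h_2 = 22x_1x_2^2 - 44x_1x_3 - 11x_1 + 11/2x_2 - 22x_3 - 33/2, LT = x_1x_2^2.

S(h_1,h_2): lcm = x_1x_2^2. S = 3/2x_1 - 4/5x_2x_3 - 3/2x_2 - 2x_3^2 - 9/2.
  reduce S modulo (h_1, h_2):
  remainder 3/2x_1 - 4/5x_2x_3 - 3/2x_2 - 2x_3^2 - 9/2 ≠ 0; add k_3 = 3/2x_1 - 4/5x_2x_3 - 3/2x_2 - 2x_3^2 - 9/2 to the basis.

S(h_1,k_3): lcm = x_1x_2^2. S = -2x_1x_3 + x_1 + 8/15x_2^3x_3 + x_2^3 + 4/3x_2^2x_3^2 + 3x_2^2 - 4/5x_2x_3 - 5/4x_2 - 2x_3^2 - x_3 - 21/4.
  reduce S modulo (h_1, h_2, k_3):
  remainder 8/15x_2^3x_3 + x_2^3 + 4/3x_2^2x_3^2 + 3x_2^2 - 16/15x_2x_3^2 - 34/15x_2x_3 - 1/4x_2 - 8/3x_3^3 - 2/3x_3^2 - 7x_3 - 9/4 ≠ 0; add k_4 = 8/15x_2^3x_3 + x_2^3 + 4/3x_2^2x_3^2 + 3x_2^2 - 16/15x_2x_3^2 - 34/15x_2x_3 - 1/4x_2 - 8/3x_3^3 - 2/3x_3^2 - 7x_3 - 9/4 to the basis.

The other S-polynomials (S(h_2,k_3), S(h_1,k_4), S(h_2,k_4), S(k_3,k_4)) all reduce to 0 modulo the current basis, so we have a Gröbner basis.
Inter-reduce: drop elements whose leading term is divisible by another's, tail-reduce, and make monic.
Reduced Gröbner basis: {x_1 - 8/15x_2x_3 - x_2 - 4/3x_3^2 - 3, x_2^3x_3 + 15/8x_2^3 + 5/2x_2^2x_3^2 + 45/8x_2^2 - 2x_2x_3^2 - 17/4x_2x_3 - 15/32x_2 - 5x_3^3 - 5/4x_3^2 - 105/8x_3 - 135/32}.

The two bases agree; hence the ideals are identical.
The choice of monomial ordering does not affect the verdict — as long as both bases are computed under the same ordering, their equality decides ideal equality.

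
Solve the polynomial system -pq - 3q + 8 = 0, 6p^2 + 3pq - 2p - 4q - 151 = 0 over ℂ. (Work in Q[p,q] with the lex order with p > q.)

{(5, 1), (-23/6 + sqrt(53)*I/6, -40/13 - 8*sqrt(53)*I/13), (-23/6 - sqrt(53)*I/6, -40/13 + 8*sqrt(53)*I/13)}

Compute a lex Gröbner basis by Buchberger's algorithm.
f_1 = -pq - 3q + 8, LT = pq.
f_2 = 6p^2 + 3pq - 2p - 4q - 151, LT = p^2.

S(f_1,f_2): lcm = p^2q. S = -1/2pq^2 + 10/3pq - 8p + 2/3q^2 + 151/6q.
  leading term pq^2: subtract (1/2q)·f_1 from -1/2pq^2 + 10/3pq - 8p + 2/3q^2 + 151/6q → 10/3pq - 8p + 13/6q^2 + 127/6q
  leading term pq: subtract (-10/3)·f_1 from 10/3pq - 8p + 13/6q^2 + 127/6q → -8p + 13/6q^2 + 67/6q + 80/3
  leading term p: no divisor's leading term divides it; move -8p to the remainder.
  leading term q^2: no divisor's leading term divides it; move 13/6q^2 to the remainder.
  leading term q: no divisor's leading term divides it; move 67/6q to the remainder.
  leading term 1: no divisor's leading term divides it; move 80/3 to the remainder.
  remainder -8p + 13/6q^2 + 67/6q + 80/3 ≠ 0; add h_3 = -8p + 13/6q^2 + 67/6q + 80/3 to the basis.

S(f_1,h_3): lcm = pq. S = 13/48q^3 + 67/48q^2 + 19/3q - 8.
  leading term q^3: no divisor's leading term divides it; move 13/48q^3 to the remainder.
  leading term q^2: no divisor's leading term divides it; move 67/48q^2 to the remainder.
  leading term q: no divisor's leading term divides it; move 19/3q to the remainder.
  leading term 1: no divisor's leading term divides it; move -8 to the remainder.
  remainder 13/48q^3 + 67/48q^2 + 19/3q - 8 ≠ 0; add h_4 = 13/48q^3 + 67/48q^2 + 19/3q - 8 to the basis.

The other S-polynomials (S(f_2,h_3), S(f_1,h_4), S(f_2,h_4), S(h_3,h_4)) all reduce to 0 modulo the current basis, so we have a Gröbner basis.
Inter-reduce: drop elements whose leading term is divisible by another's, tail-reduce, and make monic.
Reduced Gröbner basis: {p - 13/48q^2 - 67/48q - 10/3, q^3 + 67/13q^2 + 304/13q - 384/13}.

A lex Gröbner basis eliminates variables successively. Here q^3 + 67/13q^2 + 304/13q - 384/13 depends only on q, with roots {1, -40/13 - 8*sqrt(53)*I/13, -40/13 + 8*sqrt(53)*I/13}; lifting each root through the earlier basis elements recovers the full solutions.
  q = 1: the earlier basis element becomes p - 5 = 0, giving p = 5 — point (5, 1).
  q = -40/13 - 8*sqrt(53)*I/13: the earlier basis element becomes p + 23/6 - sqrt(53)*I/6 = 0, giving p = -23/6 + sqrt(53)*I/6 — point (-23/6 + sqrt(53)*I/6, -40/13 - 8*sqrt(53)*I/13).
  q = -40/13 + 8*sqrt(53)*I/13: the earlier basis element becomes p + 23/6 + sqrt(53)*I/6 = 0, giving p = -23/6 - sqrt(53)*I/6 — point (-23/6 - sqrt(53)*I/6, -40/13 + 8*sqrt(53)*I/13).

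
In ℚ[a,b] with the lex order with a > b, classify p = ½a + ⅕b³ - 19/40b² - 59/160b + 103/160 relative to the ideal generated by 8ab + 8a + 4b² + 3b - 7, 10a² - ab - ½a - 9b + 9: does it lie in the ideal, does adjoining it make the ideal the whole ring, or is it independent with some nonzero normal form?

½a + ⅕b³ - 19/40b² - 59/160b + 103/160 lies in I (it reduces to 0).

First compute the reduced Gröbner basis of I by Buchberger's algorithm.
f_1 = 8ab + 8a + 4b² + 3b - 7, LT = ab.
f_2 = 10a² - ab - ½a - 9b + 9, LT = a².

S(f_1,f_2): lcm = a²b. S = a² + ⅗ab² + 17/40ab - ⅞a + 9/10b² - 9/10b.
  leading term a²: subtract (1/10)·f_2 from a² + ⅗ab² + 17/40ab - ⅞a + 9/10b² - 9/10b → ⅗ab² + 21/40ab - 33/40a + 9/10b² - 9/10
  leading term ab²: subtract (3/40b)·f_1 from ⅗ab² + 21/40ab - 33/40a + 9/10b² - 9/10 → -3/40ab - 33/40a - 3/10b³ + 27/40b² + 21/40b - 9/10
  leading term ab: subtract (-3/320)·f_1 from -3/40ab - 33/40a - 3/10b³ + 27/40b² + 21/40b - 9/10 → -¾a - 3/10b³ + 57/80b² + 177/320b - 309/320
  leading term a: no divisor's leading term divides it; move -¾a to the remainder.
  leading term b³: no divisor's leading term divides it; move -3/10b³ to the remainder.
  leading term b²: no divisor's leading term divides it; move 57/80b² to the remainder.
  leading term b: no divisor's leading term divides it; move 177/320b to the remainder.
  leading term 1: no divisor's leading term divides it; move -309/320 to the remainder.
  remainder -¾a - 3/10b³ + 57/80b² + 177/320b - 309/320 ≠ 0; add h_3 = -¾a - 3/10b³ + 57/80b² + 177/320b - 309/320 to the basis.

S(f_1,h_3): lcm = ab. S = a - ⅖b⁴ + 19/20b³ + 99/80b² - 73/80b - ⅞.
  leading term a: subtract (-4/3)·h_3 from a - ⅖b⁴ + 19/20b³ + 99/80b² - 73/80b - ⅞ → -⅖b⁴ + 11/20b³ + 35/16b² - 7/40b - 173/80
  leading term b⁴: no divisor's leading term divides it; move -⅖b⁴ to the remainder.
  leading term b³: no divisor's leading term divides it; move 11/20b³ to the remainder.
  leading term b²: no divisor's leading term divides it; move 35/16b² to the remainder.
  leading term b: no divisor's leading term divides it; move -7/40b to the remainder.
  leading term 1: no divisor's leading term divides it; move -173/80 to the remainder.
  remainder -⅖b⁴ + 11/20b³ + 35/16b² - 7/40b - 173/80 ≠ 0; add h_4 = -⅖b⁴ + 11/20b³ + 35/16b² - 7/40b - 173/80 to the basis.

The other S-polynomials (S(f_2,h_3), S(f_1,h_4), S(f_2,h_4), S(h_3,h_4)) all reduce to 0 modulo the current basis, so we have a Gröbner basis.
Inter-reduce: drop elements whose leading term is divisible by another's, tail-reduce, and make monic.
Reduced Gröbner basis: {a + ⅖b³ - 19/20b² - 59/80b + 103/80, b⁴ - 11/8b³ - 175/32b² + 7/16b + 173/32}.
Label its elements g_1 = a + ⅖b³ - 19/20b² - 59/80b + 103/80, g_2 = b⁴ - 11/8b³ - 175/32b² + 7/16b + 173/32.

Reduce p = ½a + ⅕b³ - 19/40b² - 59/160b + 103/160 modulo G:
  leading term a: subtract (½)·g_1 from ½a + ⅕b³ - 19/40b² - 59/160b + 103/160 → 0
  normal form = 0.
Since the normal form is 0, p ∈ I.

The remainder on division by a Gröbner basis is unique — it is the normal form.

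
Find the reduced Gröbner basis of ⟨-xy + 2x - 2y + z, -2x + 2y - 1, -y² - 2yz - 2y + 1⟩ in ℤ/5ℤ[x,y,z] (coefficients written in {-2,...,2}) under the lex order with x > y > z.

G = {x - z² - z + 2, y - z² - z - 1, z³ + z² - z - 1}

The reduced Gröbner basis is the canonical form of the ideal for this ordering.

f_1 = -xy + 2x - 2y + z, LT = xy.
f_2 = -2x + 2y - 1, LT = x.
f_3 = -y² - 2yz - 2y + 1, LT = y².

S(f_1,f_2): lcm = xy. S = -2x + y² - y - z.
  leading term x: subtract (1)·f_2 from -2x + y² - y - z → y² + 2y - z + 1
  leading term y²: subtract (-1)·f_3 from y² + 2y - z + 1 → -2yz - z + 2
  leading term yz: no divisor's leading term divides it; move -2yz to the remainder.
  leading term z: no divisor's leading term divides it; move -z to the remainder.
  leading term 1: no divisor's leading term divides it; move 2 to the remainder.
  remainder -2yz - z + 2 ≠ 0; add g_4 = -2yz - z + 2 to the basis.

S(f_1,f_3): lcm = xy². S = -2xyz + xy + x + 2y² - yz.
  leading term xyz: subtract (2z)·f_1 from -2xyz + xy + x + 2y² - yz → xy + xz + x + 2y² - 2yz - 2z²
  leading term xy: subtract (-1)·f_1 from xy + xz + x + 2y² - 2yz - 2z² → xz - 2x + 2y² - 2yz - 2y - 2z² + z
  leading term xz: subtract (2z)·f_2 from xz - 2x + 2y² - 2yz - 2y - 2z² + z → -2x + 2y² - yz - 2y - 2z² - 2z
  leading term x: subtract (1)·f_2 from -2x + 2y² - yz - 2y - 2z² - 2z → 2y² - yz + y - 2z² - 2z + 1
  leading term y²: subtract (-2)·f_3 from 2y² - yz + y - 2z² - 2z + 1 → 2y - 2z² - 2z - 2
  leading term y: no divisor's leading term divides it; move 2y to the remainder.
  leading term z²: no divisor's leading term divides it; move -2z² to the remainder.
  leading term z: no divisor's leading term divides it; move -2z to the remainder.
  leading term 1: no divisor's leading term divides it; move -2 to the remainder.
  remainder 2y - 2z² - 2z - 2 ≠ 0; add g_5 = 2y - 2z² - 2z - 2 to the basis.

S(g_4,g_5): lcm = yz. S = z³ + z² - z - 1.
  leading term z³: no divisor's leading term divides it; move z³ to the remainder.
  leading term z²: no divisor's leading term divides it; move z² to the remainder.
  leading term z: no divisor's leading term divides it; move -z to the remainder.
  leading term 1: no divisor's leading term divides it; move -1 to the remainder.
  remainder z³ + z² - z - 1 ≠ 0; add g_6 = z³ + z² - z - 1 to the basis.

The other S-polynomials (S(f_2,f_3), S(f_1,g_4), S(f_2,g_4), S(f_3,g_4), S(f_1,g_5), S(f_2,g_5), S(f_3,g_5), S(f_1,g_6), S(f_2,g_6), S(f_3,g_6), S(g_4,g_6), S(g_5,g_6)) all reduce to 0 modulo the current basis, so we have a Gröbner basis.
Inter-reduce: drop elements whose leading term is divisible by another's, tail-reduce, and make monic.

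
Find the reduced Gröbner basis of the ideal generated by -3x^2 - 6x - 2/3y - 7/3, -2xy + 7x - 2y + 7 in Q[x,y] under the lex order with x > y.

G = {x^2 + 2x + 2/9y + 7/9, xy - 7/2x + y - 7/2, y^2 - 9/2y + 7/2}

The reduced Gröbner basis is the canonical form of the ideal for this ordering.

f_1 = -3x^2 - 6x - 2/3y - 7/3, LT = x^2.
f_2 = -2xy + 7x - 2y + 7, LT = xy.

S(f_1,f_2): lcm = x^2y. S = 7/2x^2 + xy + 7/2x + 2/9y^2 + 7/9y.
  reduce S modulo (f_1, f_2):
  remainder 2/9y^2 - y + 7/9 ≠ 0; add g_3 = 2/9y^2 - y + 7/9 to the basis.

The other S-polynomials (S(f_1,g_3), S(f_2,g_3)) all reduce to 0 modulo the current basis, so we have a Gröbner basis.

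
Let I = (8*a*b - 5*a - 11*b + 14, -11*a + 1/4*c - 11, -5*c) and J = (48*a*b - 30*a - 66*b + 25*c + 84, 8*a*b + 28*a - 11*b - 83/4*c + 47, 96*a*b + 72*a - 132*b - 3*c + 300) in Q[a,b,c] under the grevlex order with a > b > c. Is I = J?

Equality of ideals is decidable: compute both reduced Gröbner bases (unique for the ordering) and check whether they agree.
Buchberger on the first generating set:
f_1 = 8*a*b - 5*a - 11*b + 14, LT = a*b.
f_2 = -11*a + 1/4*c - 11, LT = a.
f_3 = -5*c, LT = c.

S(f_1,f_2): lcm = a*b. S = 1/44*b*c - 5/8*a - 19/8*b + 7/4.
  leading term b*c: subtract (-1/220*b)·f_3 from 1/44*b*c - 5/8*a - 19/8*b + 7/4 → -5/8*a - 19/8*b + 7/4
  leading term a: subtract (5/88)·f_2 from -5/8*a - 19/8*b + 7/4 → -19/8*b - 5/352*c + 19/8
  leading term b: no divisor's leading term divides it; move -19/8*b to the remainder.
  leading term c: subtract (1/352)·f_3 from -5/352*c + 19/8 → 19/8
  leading term 1: no divisor's leading term divides it; move 19/8 to the remainder.
  remainder -19/8*b + 19/8 ≠ 0; add g_4 = -19/8*b + 19/8 to the basis.

The other S-polynomials (S(f_1,f_3), S(f_2,f_3), S(f_1,g_4), S(f_2,g_4), S(f_3,g_4)) all reduce to 0 modulo the current basis, so we have a Gröbner basis.
Inter-reduce: drop elements whose leading term is divisible by another's, tail-reduce, and make monic.
Reduced Gröbner basis: {a + 1, b - 1, c}.

Buchberger on the second generating set:
h_1 = 48*a*b - 30*a - 66*b + 25*c + 84, LT = a*b.
h_2 = 8*a*b + 28*a - 11*b - 83/4*c + 47, LT = a*b.
h_3 = 96*a*b + 72*a - 132*b - 3*c + 300, LT = a*b.

S(h_1,h_2): lcm = a*b. S = -33/8*a + 299/96*c - 33/8.
  leading term a: no divisor's leading term divides it; move -33/8*a to the remainder.
  leading term c: no divisor's leading term divides it; move 299/96*c to the remainder.
  leading term 1: no divisor's leading term divides it; move -33/8 to the remainder.
  remainder -33/8*a + 299/96*c - 33/8 ≠ 0; add k_4 = -33/8*a + 299/96*c - 33/8 to the basis.

S(h_1,h_3): lcm = a*b. S = -11/8*a + 53/96*c - 11/8.
  leading term a: subtract (1/3)·k_4 from -11/8*a + 53/96*c - 11/8 → -35/72*c
  leading term c: no divisor's leading term divides it; move -35/72*c to the remainder.
  remainder -35/72*c ≠ 0; add k_5 = -35/72*c to the basis.

S(h_1,k_4): lcm = a*b. S = 299/396*b*c - 5/8*a - 19/8*b + 25/48*c + 7/4.
  leading term b*c: subtract (-598/385*b)·k_5 from 299/396*b*c - 5/8*a - 19/8*b + 25/48*c + 7/4 → -5/8*a - 19/8*b + 25/48*c + 7/4
  leading term a: subtract (5/33)·k_4 from -5/8*a - 19/8*b + 25/48*c + 7/4 → -19/8*b + 155/3168*c + 19/8
  leading term b: no divisor's leading term divides it; move -19/8*b to the remainder.
  leading term c: subtract (-31/308)·k_5 from 155/3168*c + 19/8 → 19/8
  leading term 1: no divisor's leading term divides it; move 19/8 to the remainder.
  remainder -19/8*b + 19/8 ≠ 0; add k_6 = -19/8*b + 19/8 to the basis.

The other S-polynomials (S(h_2,h_3), S(h_2,k_4), S(h_3,k_4), S(h_1,k_5), S(h_2,k_5), S(h_3,k_5), S(k_4,k_5), S(h_1,k_6), S(h_2,k_6), S(h_3,k_6), S(k_4,k_6), S(k_5,k_6)) all reduce to 0 modulo the current basis, so we have a Gröbner basis.
Inter-reduce: drop elements whose leading term is divisible by another's, tail-reduce, and make monic.
Reduced Gröbner basis: {a + 1, b - 1, c}.

Same reduced basis, so the two generating sets span the same ideal.

Yes, the ideals are equal.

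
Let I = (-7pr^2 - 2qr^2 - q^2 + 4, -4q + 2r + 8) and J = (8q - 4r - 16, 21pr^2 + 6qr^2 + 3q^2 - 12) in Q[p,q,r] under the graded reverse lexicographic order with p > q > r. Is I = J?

Since reduced Gröbner bases are canonical representatives of ideals under a given ordering, it suffices to compute and compare them.
Buchberger on the first generating set:
f_1 = -7pr^2 - 2qr^2 - q^2 + 4, LT = pr^2.
f_2 = -4q + 2r + 8, LT = q.

The S-polynomials (S(f_1,f_2)) all reduce to 0 modulo the current basis, so we have a Gröbner basis.
Inter-reduce: drop elements whose leading term is divisible by another's, tail-reduce, and make monic.
Reduced Gröbner basis: {pr^2 + 1/7r^3 + 17/28r^2 + 2/7r, q - 1/2r - 2}.

Buchberger on the second generating set:
h_1 = 8q - 4r - 16, LT = q.
h_2 = 21pr^2 + 6qr^2 + 3q^2 - 12, LT = pr^2.

The S-polynomials (S(h_1,h_2)) all reduce to 0 modulo the current basis, so we have a Gröbner basis.
Inter-reduce: drop elements whose leading term is divisible by another's, tail-reduce, and make monic.
Reduced Gröbner basis: {pr^2 + 1/7r^3 + 17/28r^2 + 2/7r, q - 1/2r - 2}.

The two bases agree; hence the ideals are identical.
The same test decides containment: I ⊆ J iff every generator of I reduces to 0 modulo a Gröbner basis of J.

Yes, the ideals are equal.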